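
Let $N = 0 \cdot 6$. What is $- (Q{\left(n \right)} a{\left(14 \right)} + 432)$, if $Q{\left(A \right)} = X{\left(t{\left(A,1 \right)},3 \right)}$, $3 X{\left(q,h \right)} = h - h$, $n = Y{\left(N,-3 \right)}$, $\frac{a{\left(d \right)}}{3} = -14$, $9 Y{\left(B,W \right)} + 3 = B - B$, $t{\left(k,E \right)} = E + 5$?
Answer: $-432$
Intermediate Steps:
$t{\left(k,E \right)} = 5 + E$
$N = 0$
$Y{\left(B,W \right)} = - \frac{1}{3}$ ($Y{\left(B,W \right)} = - \frac{1}{3} + \frac{B - B}{9} = - \frac{1}{3} + \frac{1}{9} \cdot 0 = - \frac{1}{3} + 0 = - \frac{1}{3}$)
$a{\left(d \right)} = -42$ ($a{\left(d \right)} = 3 \left(-14\right) = -42$)
$n = - \frac{1}{3} \approx -0.33333$
$X{\left(q,h \right)} = 0$ ($X{\left(q,h \right)} = \frac{h - h}{3} = \frac{1}{3} \cdot 0 = 0$)
$Q{\left(A \right)} = 0$
$- (Q{\left(n \right)} a{\left(14 \right)} + 432) = - (0 \left(-42\right) + 432) = - (0 + 432) = \left(-1\right) 432 = -432$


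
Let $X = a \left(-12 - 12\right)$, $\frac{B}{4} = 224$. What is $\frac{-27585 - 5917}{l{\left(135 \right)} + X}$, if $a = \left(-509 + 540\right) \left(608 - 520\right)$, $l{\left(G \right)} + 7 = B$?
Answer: $\frac{33502}{64583} \approx 0.51874$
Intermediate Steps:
$B = 896$ ($B = 4 \cdot 224 = 896$)
$l{\left(G \right)} = 889$ ($l{\left(G \right)} = -7 + 896 = 889$)
$a = 2728$ ($a = 31 \cdot 88 = 2728$)
$X = -65472$ ($X = 2728 \left(-12 - 12\right) = 2728 \left(-24\right) = -65472$)
$\frac{-27585 - 5917}{l{\left(135 \right)} + X} = \frac{-27585 - 5917}{889 - 65472} = - \frac{33502}{-64583} = \left(-33502\right) \left(- \frac{1}{64583}\right) = \frac{33502}{64583}$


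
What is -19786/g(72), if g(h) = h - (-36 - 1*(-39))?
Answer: -19786/69 ≈ -286.75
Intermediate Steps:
g(h) = -3 + h (g(h) = h - (-36 + 39) = h - 1*3 = h - 3 = -3 + h)
-19786/g(72) = -19786/(-3 + 72) = -19786/69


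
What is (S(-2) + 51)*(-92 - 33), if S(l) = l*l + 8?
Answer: -7875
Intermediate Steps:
S(l) = 8 + l² (S(l) = l² + 8 = 8 + l²)
(S(-2) + 51)*(-92 - 33) = ((8 + (-2)²) + 51)*(-92 - 33) = ((8 + 4) + 51)*(-125) = (12 + 51)*(-125) = 63*(-125) = -7875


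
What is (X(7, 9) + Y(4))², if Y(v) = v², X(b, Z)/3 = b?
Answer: 1369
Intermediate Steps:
X(b, Z) = 3*b
(X(7, 9) + Y(4))² = (3*7 + 4²)² = (21 + 16)² = 37² = 1369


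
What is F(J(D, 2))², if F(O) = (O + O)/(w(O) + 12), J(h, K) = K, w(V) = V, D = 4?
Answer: 4/49 ≈ 0.081633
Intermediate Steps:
F(O) = 2*O/(12 + O) (F(O) = (O + O)/(O + 12) = (2*O)/(12 + O) = 2*O/(12 + O))
F(J(D, 2))² = (2*2/(12 + 2))² = (2*2/14)² = (2*2*(1/14))² = (2/7)² = 4/49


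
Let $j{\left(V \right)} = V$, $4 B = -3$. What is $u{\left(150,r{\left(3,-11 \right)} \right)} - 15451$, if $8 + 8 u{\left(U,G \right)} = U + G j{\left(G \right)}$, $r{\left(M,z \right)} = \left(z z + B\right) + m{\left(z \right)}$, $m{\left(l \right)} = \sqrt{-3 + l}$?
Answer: $- \frac{1744319}{128} + \frac{481 i \sqrt{14}}{16} \approx -13628.0 + 112.48 i$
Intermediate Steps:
$B = - \frac{3}{4}$ ($B = \frac{1}{4} \left(-3\right) = - \frac{3}{4} \approx -0.75$)
$r{\left(M,z \right)} = - \frac{3}{4} + z^{2} + \sqrt{-3 + z}$ ($r{\left(M,z \right)} = \left(z z - \frac{3}{4}\right) + \sqrt{-3 + z} = \left(z^{2} - \frac{3}{4}\right) + \sqrt{-3 + z} = \left(- \frac{3}{4} + z^{2}\right) + \sqrt{-3 + z} = - \frac{3}{4} + z^{2} + \sqrt{-3 + z}$)
$u{\left(U,G \right)} = -1 + \frac{U}{8} + \frac{G^{2}}{8}$ ($u{\left(U,G \right)} = -1 + \frac{U + G G}{8} = -1 + \frac{U + G^{2}}{8} = -1 + \left(\frac{U}{8} + \frac{G^{2}}{8}\right) = -1 + \frac{U}{8} + \frac{G^{2}}{8}$)
$u{\left(150,r{\left(3,-11 \right)} \right)} - 15451 = \left(-1 + \frac{1}{8} \cdot 150 + \frac{\left(- \frac{3}{4} + \left(-11\right)^{2} + \sqrt{-3 - 11}\right)^{2}}{8}\right) - 15451 = \left(-1 + \frac{75}{4} + \frac{\left(- \frac{3}{4} + 121 + \sqrt{-14}\right)^{2}}{8}\right) - 15451 = \left(-1 + \frac{75}{4} + \frac{\left(- \frac{3}{4} + 121 + i \sqrt{14}\right)^{2}}{8}\right) - 15451 = \left(-1 + \frac{75}{4} + \frac{\left(\frac{481}{4} + i \sqrt{14}\right)^{2}}{8}\right) - 15451 = \left(\frac{71}{4} + \frac{\left(\frac{481}{4} + i \sqrt{14}\right)^{2}}{8}\right) - 15451 = - \frac{61733}{4} + \frac{\left(\frac{481}{4} + i \sqrt{14}\right)^{2}}{8}$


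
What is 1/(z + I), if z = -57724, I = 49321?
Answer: -1/8403 ≈ -0.00011901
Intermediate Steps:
1/(z + I) = 1/(-57724 + 49321) = 1/(-8403) = -1/8403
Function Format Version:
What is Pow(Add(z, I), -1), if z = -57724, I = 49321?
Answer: Rational(-1, 8403) ≈ -0.00011901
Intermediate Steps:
Pow(Add(z, I), -1) = Pow(Add(-57724, 49321), -1) = Pow(-8403, -1) = Rational(-1, 8403)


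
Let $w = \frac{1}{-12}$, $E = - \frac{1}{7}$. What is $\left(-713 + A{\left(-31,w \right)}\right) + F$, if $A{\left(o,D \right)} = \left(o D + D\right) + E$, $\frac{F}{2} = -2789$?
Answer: $- \frac{88041}{14} \approx -6288.6$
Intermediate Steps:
$F = -5578$ ($F = 2 \left(-2789\right) = -5578$)
$E = - \frac{1}{7}$ ($E = \left(-1\right) \frac{1}{7} = - \frac{1}{7} \approx -0.14286$)
$w = - \frac{1}{12} \approx -0.083333$
$A{\left(o,D \right)} = - \frac{1}{7} + D + D o$ ($A{\left(o,D \right)} = \left(o D + D\right) - \frac{1}{7} = \left(D o + D\right) - \frac{1}{7} = \left(D + D o\right) - \frac{1}{7} = - \frac{1}{7} + D + D o$)
$\left(-713 + A{\left(-31,w \right)}\right) + F = \left(-713 - - \frac{33}{14}\right) - 5578 = \left(-713 + \frac{33}{14}\right) - 5578 = - \frac{9949}{14} - 5578 = - \frac{88041}{14}$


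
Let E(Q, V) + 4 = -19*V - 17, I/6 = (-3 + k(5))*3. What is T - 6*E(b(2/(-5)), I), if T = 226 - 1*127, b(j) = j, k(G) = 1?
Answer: -3879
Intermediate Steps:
I = -36 (I = 6*((-3 + 1)*3) = 6*(-2*3) = 6*(-6) = -36)
E(Q, V) = -21 - 19*V (E(Q, V) = -4 + (-19*V - 17) = -4 + (-17 - 19*V) = -21 - 19*V)
T = 99 (T = 226 - 127 = 99)
T - 6*E(b(2/(-5)), I) = 99 - 6*(-21 - 19*(-36)) = 99 - 6*(-21 + 684) = 99 - 6*663 = 99 - 3978 = -3879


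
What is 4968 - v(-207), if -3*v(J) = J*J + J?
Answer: 19182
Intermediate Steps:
v(J) = -J/3 - J²/3 (v(J) = -(J*J + J)/3 = -(J² + J)/3 = -(J + J²)/3 = -J/3 - J²/3)
4968 - v(-207) = 4968 - (-1)*(-207)*(1 - 207)/3 = 4968 - (-1)*(-207)*(-206)/3 = 4968 - 1*(-14214) = 4968 + 14214 = 19182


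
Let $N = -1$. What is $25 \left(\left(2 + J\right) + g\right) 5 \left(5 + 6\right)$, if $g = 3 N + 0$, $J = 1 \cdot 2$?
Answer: $1375$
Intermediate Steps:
$J = 2$
$g = -3$ ($g = 3 \left(-1\right) + 0 = -3 + 0 = -3$)
$25 \left(\left(2 + J\right) + g\right) 5 \left(5 + 6\right) = 25 \left(\left(2 + 2\right) - 3\right) 5 \left(5 + 6\right) = 25 \left(4 - 3\right) 5 \cdot 11 = 25 \cdot 1 \cdot 55 = 25 \cdot 55 = 1375$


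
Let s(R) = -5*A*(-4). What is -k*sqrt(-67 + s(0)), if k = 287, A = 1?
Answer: -287*I*sqrt(47) ≈ -1967.6*I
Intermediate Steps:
s(R) = 20 (s(R) = -5*1*(-4) = -5*(-4) = 20)
-k*sqrt(-67 + s(0)) = -287*sqrt(-67 + 20) = -287*sqrt(-47) = -287*I*sqrt(47)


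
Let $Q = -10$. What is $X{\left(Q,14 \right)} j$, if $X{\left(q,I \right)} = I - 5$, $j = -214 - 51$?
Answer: $-2385$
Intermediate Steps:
$j = -265$
$X{\left(q,I \right)} = -5 + I$ ($X{\left(q,I \right)} = I - 5 = -5 + I$)
$X{\left(Q,14 \right)} j = \left(-5 + 14\right) \left(-265\right) = 9 \left(-265\right) = -2385$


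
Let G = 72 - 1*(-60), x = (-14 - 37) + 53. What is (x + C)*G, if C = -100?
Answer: -12936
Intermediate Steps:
x = 2 (x = -51 + 53 = 2)
G = 132 (G = 72 + 60 = 132)
(x + C)*G = (2 - 100)*132 = -98*132 = -12936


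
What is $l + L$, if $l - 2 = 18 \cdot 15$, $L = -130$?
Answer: $142$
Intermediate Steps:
$l = 272$ ($l = 2 + 18 \cdot 15 = 2 + 270 = 272$)
$l + L = 272 - 130 = 142$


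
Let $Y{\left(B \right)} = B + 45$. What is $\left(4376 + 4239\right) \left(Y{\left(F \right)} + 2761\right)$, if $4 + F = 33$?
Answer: $24423525$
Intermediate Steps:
$F = 29$ ($F = -4 + 33 = 29$)
$Y{\left(B \right)} = 45 + B$
$\left(4376 + 4239\right) \left(Y{\left(F \right)} + 2761\right) = \left(4376 + 4239\right) \left(\left(45 + 29\right) + 2761\right) = 8615 \left(74 + 2761\right) = 8615 \cdot 2835 = 24423525$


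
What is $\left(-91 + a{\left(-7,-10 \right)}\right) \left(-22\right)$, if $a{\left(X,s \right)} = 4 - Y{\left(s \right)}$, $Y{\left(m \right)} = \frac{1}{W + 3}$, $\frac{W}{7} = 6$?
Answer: $\frac{86152}{45} \approx 1914.5$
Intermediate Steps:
$W = 42$ ($W = 7 \cdot 6 = 42$)
$Y{\left(m \right)} = \frac{1}{45}$ ($Y{\left(m \right)} = \frac{1}{42 + 3} = \frac{1}{45}$)
$a{\left(X,s \right)} = \frac{179}{45}$ ($a{\left(X,s \right)} = 4 - \frac{1}{45} = \frac{179}{45}$)
$\left(-91 + a{\left(-7,-10 \right)}\right) \left(-22\right) = \left(-91 + \frac{179}{45}\right) \left(-22\right) = \left(- \frac{3916}{45}\right) \left(-22\right) = \frac{86152}{45}$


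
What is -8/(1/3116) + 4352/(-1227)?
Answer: -30591008/1227 ≈ -24932.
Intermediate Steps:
-8/(1/3116) + 4352/(-1227) = -8/1/3116 + 4352*(-1/1227) = -8*3116 - 4352/1227 = -24928 - 4352/1227 = -30591008/1227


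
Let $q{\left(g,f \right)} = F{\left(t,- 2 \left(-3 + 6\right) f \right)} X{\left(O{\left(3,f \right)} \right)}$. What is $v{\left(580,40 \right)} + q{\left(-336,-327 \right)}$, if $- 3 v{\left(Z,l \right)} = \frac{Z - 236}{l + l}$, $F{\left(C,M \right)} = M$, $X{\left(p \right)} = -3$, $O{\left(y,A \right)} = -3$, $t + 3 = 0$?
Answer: $- \frac{176623}{30} \approx -5887.4$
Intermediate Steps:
$t = -3$ ($t = -3 + 0 = -3$)
$v{\left(Z,l \right)} = - \frac{-236 + Z}{6 l}$ ($v{\left(Z,l \right)} = - \frac{\left(Z - 236\right) \frac{1}{l + l}}{3} = - \frac{\left(-236 + Z\right) \frac{1}{2 l}}{3} = - \frac{\frac{1}{2} \frac{1}{l} \left(-236 + Z\right)}{3} = - \frac{-236 + Z}{6 l}$)
$q{\left(g,f \right)} = 18 f$ ($q{\left(g,f \right)} = - 2 \left(-3 + 6\right) f \left(-3\right) = \left(-2\right) 3 f \left(-3\right) = - 6 f \left(-3\right) = 18 f$)
$v{\left(580,40 \right)} + q{\left(-336,-327 \right)} = \frac{236 - 580}{6 \cdot 40} + 18 \left(-327\right) = \frac{1}{6} \cdot \frac{1}{40} \left(236 - 580\right) - 5886 = \frac{1}{6} \cdot \frac{1}{40} \left(-344\right) - 5886 = - \frac{43}{30} - 5886 = - \frac{176623}{30}$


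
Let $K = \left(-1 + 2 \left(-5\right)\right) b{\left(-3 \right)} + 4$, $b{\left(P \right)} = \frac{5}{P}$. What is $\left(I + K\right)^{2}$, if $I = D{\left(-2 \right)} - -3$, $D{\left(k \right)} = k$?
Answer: $\frac{4900}{9} \approx 544.44$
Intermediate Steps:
$K = \frac{67}{3}$ ($K = \left(-1 + 2 \left(-5\right)\right) \frac{5}{-3} + 4 = \left(-1 - 10\right) 5 \left(- \frac{1}{3}\right) + 4 = \left(-11\right) \left(- \frac{5}{3}\right) + 4 = \frac{55}{3} + 4 = \frac{67}{3} \approx 22.333$)
$I = 1$ ($I = -2 - -3 = -2 + 3 = 1$)
$\left(I + K\right)^{2} = \left(1 + \frac{67}{3}\right)^{2} = \left(\frac{70}{3}\right)^{2} = \frac{4900}{9}$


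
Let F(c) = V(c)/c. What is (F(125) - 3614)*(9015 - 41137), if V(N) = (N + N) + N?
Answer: 115992542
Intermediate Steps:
V(N) = 3*N (V(N) = 2*N + N = 3*N)
F(c) = 3 (F(c) = (3*c)/c = 3)
(F(125) - 3614)*(9015 - 41137) = (3 - 3614)*(9015 - 41137) = -3611*(-32122) = 115992542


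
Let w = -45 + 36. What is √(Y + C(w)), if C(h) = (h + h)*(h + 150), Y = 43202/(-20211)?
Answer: 4*I*√64850429370/20211 ≈ 50.4*I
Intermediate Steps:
Y = -43202/20211 (Y = 43202*(-1/20211) = -43202/20211 ≈ -2.1376)
w = -9
C(h) = 2*h*(150 + h) (C(h) = (2*h)*(150 + h) = 2*h*(150 + h))
√(Y + C(w)) = √(-43202/20211 + 2*(-9)*(150 - 9)) = √(-43202/20211 + 2*(-9)*141) = √(-43202/20211 - 2538) = √(-51338720/20211) = 4*I*√64850429370/20211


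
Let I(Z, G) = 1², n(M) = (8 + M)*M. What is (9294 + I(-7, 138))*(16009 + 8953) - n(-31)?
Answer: 232021077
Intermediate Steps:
n(M) = M*(8 + M)
I(Z, G) = 1
(9294 + I(-7, 138))*(16009 + 8953) - n(-31) = (9294 + 1)*(16009 + 8953) - (-31)*(8 - 31) = 9295*24962 - (-31)*(-23) = 232021790 - 1*713 = 232021790 - 713 = 232021077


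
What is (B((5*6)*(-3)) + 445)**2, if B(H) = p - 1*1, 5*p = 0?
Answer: 197136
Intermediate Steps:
p = 0 (p = (1/5)*0 = 0)
B(H) = -1 (B(H) = 0 - 1*1 = 0 - 1 = -1)
(B((5*6)*(-3)) + 445)**2 = (-1 + 445)**2 = 444**2 = 197136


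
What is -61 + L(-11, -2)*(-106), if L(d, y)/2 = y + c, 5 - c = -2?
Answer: -1121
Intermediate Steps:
c = 7 (c = 5 - 1*(-2) = 5 + 2 = 7)
L(d, y) = 14 + 2*y (L(d, y) = 2*(y + 7) = 2*(7 + y) = 14 + 2*y)
-61 + L(-11, -2)*(-106) = -61 + (14 + 2*(-2))*(-106) = -61 + (14 - 4)*(-106) = -61 + 10*(-106) = -61 - 1060 = -1121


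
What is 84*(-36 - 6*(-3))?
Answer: -1512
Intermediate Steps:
84*(-36 - 6*(-3)) = 84*(-36 + 18) = 84*(-18) = -1512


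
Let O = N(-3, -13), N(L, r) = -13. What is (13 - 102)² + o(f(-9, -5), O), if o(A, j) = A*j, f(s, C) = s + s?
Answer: 8155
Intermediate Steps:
f(s, C) = 2*s
O = -13
(13 - 102)² + o(f(-9, -5), O) = (13 - 102)² + (2*(-9))*(-13) = (-89)² - 18*(-13) = 7921 + 234 = 8155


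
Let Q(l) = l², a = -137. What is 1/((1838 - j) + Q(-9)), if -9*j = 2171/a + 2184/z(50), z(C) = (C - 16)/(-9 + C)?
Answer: 20961/46321016 ≈ 0.00045252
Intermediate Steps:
z(C) = (-16 + C)/(-9 + C)
j = -6096857/20961 (j = -(2171/(-137) + 2184/(((-16 + 50)/(-9 + 50))))/9 = -(2171*(-1/137) + 2184/((34/41)))/9 = -(-2171/137 + 2184/(((1/41)*34)))/9 = -(-2171/137 + 2184/(34/41))/9 = -(-2171/137 + 2184*(41/34))/9 = -(-2171/137 + 44772/17)/9 = -⅑*6096857/2329 = -6096857/20961 ≈ -290.87)
1/((1838 - j) + Q(-9)) = 1/((1838 - 1*(-6096857/20961)) + (-9)²) = 1/((1838 + 6096857/20961) + 81) = 1/(44623175/20961 + 81) = 1/(46321016/20961) = 20961/46321016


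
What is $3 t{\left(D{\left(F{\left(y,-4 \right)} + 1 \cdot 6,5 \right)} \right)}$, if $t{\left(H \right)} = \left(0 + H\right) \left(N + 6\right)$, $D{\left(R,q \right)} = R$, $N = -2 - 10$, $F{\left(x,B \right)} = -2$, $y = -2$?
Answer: $-72$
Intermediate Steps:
$N = -12$ ($N = -2 - 10 = -12$)
$t{\left(H \right)} = - 6 H$ ($t{\left(H \right)} = \left(0 + H\right) \left(-12 + 6\right) = H \left(-6\right) = - 6 H$)
$3 t{\left(D{\left(F{\left(y,-4 \right)} + 1 \cdot 6,5 \right)} \right)} = 3 \left(- 6 \left(-2 + 1 \cdot 6\right)\right) = 3 \left(- 6 \left(-2 + 6\right)\right) = 3 \left(\left(-6\right) 4\right) = 3 \left(-24\right) = -72$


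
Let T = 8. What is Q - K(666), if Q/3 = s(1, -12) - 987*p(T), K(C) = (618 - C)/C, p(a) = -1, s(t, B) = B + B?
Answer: 320687/111 ≈ 2889.1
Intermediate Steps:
s(t, B) = 2*B
K(C) = (618 - C)/C
Q = 2889 (Q = 3*(2*(-12) - 987*(-1)) = 3*(-24 + 987) = 3*963 = 2889)
Q - K(666) = 2889 - (618 - 1*666)/666 = 2889 - (618 - 666)/666 = 2889 - (-48)/666 = 2889 - 1*(-8/111) = 2889 + 8/111 = 320687/111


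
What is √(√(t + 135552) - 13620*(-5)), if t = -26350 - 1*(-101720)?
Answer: √(68100 + √210922) ≈ 261.84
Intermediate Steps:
t = 75370 (t = -26350 + 101720 = 75370)
√(√(t + 135552) - 13620*(-5)) = √(√(75370 + 135552) - 13620*(-5)) = √(√210922 + 68100) = √(68100 + √210922)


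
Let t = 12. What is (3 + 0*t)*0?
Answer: 0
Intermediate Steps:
(3 + 0*t)*0 = (3 + 0*12)*0 = (3 + 0)*0 = 3*0 = 0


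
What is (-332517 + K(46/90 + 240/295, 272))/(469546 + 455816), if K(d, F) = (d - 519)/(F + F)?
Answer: -120065581967/334129710960 ≈ -0.35934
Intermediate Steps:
K(d, F) = (-519 + d)/(2*F) (K(d, F) = (-519 + d)/((2*F)) = (-519 + d)*(1/(2*F)) = (-519 + d)/(2*F))
(-332517 + K(46/90 + 240/295, 272))/(469546 + 455816) = (-332517 + (½)*(-519 + (46/90 + 240/295))/272)/(469546 + 455816) = (-332517 + (½)*(1/272)*(-519 + (46*(1/90) + 240*(1/295))))/925362 = (-332517 + (½)*(1/272)*(-519 + (23/45 + 48/59)))*(1/925362) = (-332517 + (½)*(1/272)*(-519 + 3517/2655))*(1/925362) = (-332517 + (½)*(1/272)*(-1374428/2655))*(1/925362) = (-332517 - 343607/361080)*(1/925362) = -120065581967/361080*1/925362 = -120065581967/334129710960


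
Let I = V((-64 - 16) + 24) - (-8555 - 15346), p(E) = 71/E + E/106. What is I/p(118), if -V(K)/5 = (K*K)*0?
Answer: 49825618/3575 ≈ 13937.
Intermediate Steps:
V(K) = 0 (V(K) = -5*K*K*0 = -5*K²*0 = -5*0 = 0)
p(E) = 71/E + E/106 (p(E) = 71/E + E*(1/106) = 71/E + E/106)
I = 23901 (I = 0 - (-8555 - 15346) = 0 - 1*(-23901) = 0 + 23901 = 23901)
I/p(118) = 23901/(71/118 + (1/106)*118) = 23901/(71*(1/118) + 59/53) = 23901/(71/118 + 59/53) = 23901/(10725/6254) = 23901*(6254/10725) = 49825618/3575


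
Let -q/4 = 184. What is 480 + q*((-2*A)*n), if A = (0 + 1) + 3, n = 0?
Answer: 480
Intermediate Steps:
q = -736 (q = -4*184 = -736)
A = 4 (A = 1 + 3 = 4)
480 + q*((-2*A)*n) = 480 - 736*(-2*4)*0 = 480 - (-5888)*0 = 480 - 736*0 = 480 + 0 = 480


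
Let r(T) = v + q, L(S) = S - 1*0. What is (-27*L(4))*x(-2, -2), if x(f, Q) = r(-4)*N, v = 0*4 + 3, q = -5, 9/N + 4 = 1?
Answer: -648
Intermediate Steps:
L(S) = S (L(S) = S + 0 = S)
N = -3 (N = 9/(-4 + 1) = 9/(-3) = 9*(-⅓) = -3)
v = 3 (v = 0 + 3 = 3)
r(T) = -2 (r(T) = 3 - 5 = -2)
x(f, Q) = 6 (x(f, Q) = -2*(-3) = 6)
(-27*L(4))*x(-2, -2) = -27*4*6 = -108*6 = -648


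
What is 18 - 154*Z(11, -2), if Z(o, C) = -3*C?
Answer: -906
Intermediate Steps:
18 - 154*Z(11, -2) = 18 - (-462)*(-2) = 18 - 154*6 = 18 - 924 = -906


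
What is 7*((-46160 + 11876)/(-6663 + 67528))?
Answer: -34284/8695 ≈ -3.9430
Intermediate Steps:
7*((-46160 + 11876)/(-6663 + 67528)) = 7*(-34284/60865) = -34284/8695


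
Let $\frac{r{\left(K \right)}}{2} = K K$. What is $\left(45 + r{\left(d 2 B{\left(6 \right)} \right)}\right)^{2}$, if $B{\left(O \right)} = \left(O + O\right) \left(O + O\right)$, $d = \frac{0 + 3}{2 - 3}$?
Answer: $2229159483369$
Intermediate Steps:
$d = -3$ ($d = \frac{3}{-1} = 3 \left(-1\right) = -3$)
$B{\left(O \right)} = 4 O^{2}$ ($B{\left(O \right)} = 2 O 2 O = 4 O^{2}$)
$r{\left(K \right)} = 2 K^{2}$ ($r{\left(K \right)} = 2 K K = 2 K^{2}$)
$\left(45 + r{\left(d 2 B{\left(6 \right)} \right)}\right)^{2} = \left(45 + 2 \left(\left(-3\right) 2 \cdot 4 \cdot 6^{2}\right)^{2}\right)^{2} = \left(45 + 2 \left(- 6 \cdot 4 \cdot 36\right)^{2}\right)^{2} = \left(45 + 2 \left(\left(-6\right) 144\right)^{2}\right)^{2} = \left(45 + 2 \left(-864\right)^{2}\right)^{2} = \left(45 + 2 \cdot 746496\right)^{2} = \left(45 + 1492992\right)^{2} = 1493037^{2} = 2229159483369$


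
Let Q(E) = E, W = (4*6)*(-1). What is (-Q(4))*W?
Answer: 96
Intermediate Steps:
W = -24 (W = 24*(-1) = -24)
(-Q(4))*W = -1*4*(-24) = -4*(-24) = 96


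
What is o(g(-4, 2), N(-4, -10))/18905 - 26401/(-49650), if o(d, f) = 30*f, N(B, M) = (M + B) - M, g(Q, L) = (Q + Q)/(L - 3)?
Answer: 98630581/187726650 ≈ 0.52539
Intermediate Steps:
g(Q, L) = 2*Q/(-3 + L) (g(Q, L) = (2*Q)/(-3 + L) = 2*Q/(-3 + L))
N(B, M) = B (N(B, M) = (B + M) - M = B)
o(g(-4, 2), N(-4, -10))/18905 - 26401/(-49650) = (30*(-4))/18905 - 26401/(-49650) = -120*1/18905 - 26401*(-1/49650) = -24/3781 + 26401/49650 = 98630581/187726650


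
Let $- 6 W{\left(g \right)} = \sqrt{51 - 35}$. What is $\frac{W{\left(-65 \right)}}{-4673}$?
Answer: $\frac{2}{14019} \approx 0.00014266$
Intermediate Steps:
$W{\left(g \right)} = - \frac{2}{3}$ ($W{\left(g \right)} = - \frac{\sqrt{51 - 35}}{6} = - \frac{\sqrt{16}}{6} = \left(- \frac{1}{6}\right) 4 = - \frac{2}{3}$)
$\frac{W{\left(-65 \right)}}{-4673} = - \frac{2}{3 \left(-4673\right)} = \left(- \frac{2}{3}\right) \left(- \frac{1}{4673}\right) = \frac{2}{14019}$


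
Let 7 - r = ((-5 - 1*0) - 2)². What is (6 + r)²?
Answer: 1296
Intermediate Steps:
r = -42 (r = 7 - ((-5 - 1*0) - 2)² = 7 - ((-5 + 0) - 2)² = 7 - (-5 - 2)² = 7 - 1*(-7)² = 7 - 1*49 = 7 - 49 = -42)
(6 + r)² = (6 - 42)² = (-36)² = 1296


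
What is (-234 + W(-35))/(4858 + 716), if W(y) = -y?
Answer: -199/5574 ≈ -0.035701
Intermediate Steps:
(-234 + W(-35))/(4858 + 716) = (-234 - 1*(-35))/(4858 + 716) = (-234 + 35)/5574 = -199*1/5574 = -199/5574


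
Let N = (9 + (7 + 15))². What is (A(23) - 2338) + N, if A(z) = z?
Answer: -1354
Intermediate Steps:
N = 961 (N = (9 + 22)² = 31² = 961)
(A(23) - 2338) + N = (23 - 2338) + 961 = -2315 + 961 = -1354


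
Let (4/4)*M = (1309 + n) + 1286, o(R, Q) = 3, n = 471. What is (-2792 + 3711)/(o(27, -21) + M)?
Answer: 919/3069 ≈ 0.29945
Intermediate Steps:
M = 3066 (M = (1309 + 471) + 1286 = 1780 + 1286 = 3066)
(-2792 + 3711)/(o(27, -21) + M) = (-2792 + 3711)/(3 + 3066) = 919/3069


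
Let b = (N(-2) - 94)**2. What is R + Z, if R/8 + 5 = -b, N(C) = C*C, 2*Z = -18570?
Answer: -74125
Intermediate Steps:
Z = -9285 (Z = (1/2)*(-18570) = -9285)
N(C) = C**2
b = 8100 (b = ((-2)**2 - 94)**2 = (4 - 94)**2 = (-90)**2 = 8100)
R = -64840 (R = -40 + 8*(-1*8100) = -40 + 8*(-8100) = -40 - 64800 = -64840)
R + Z = -64840 - 9285 = -74125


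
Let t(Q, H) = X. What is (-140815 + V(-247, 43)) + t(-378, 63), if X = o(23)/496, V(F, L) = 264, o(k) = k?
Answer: -69713273/496 ≈ -1.4055e+5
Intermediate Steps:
X = 23/496 ≈ 0.046371
t(Q, H) = 23/496
(-140815 + V(-247, 43)) + t(-378, 63) = (-140815 + 264) + 23/496 = -140551 + 23/496 = -69713273/496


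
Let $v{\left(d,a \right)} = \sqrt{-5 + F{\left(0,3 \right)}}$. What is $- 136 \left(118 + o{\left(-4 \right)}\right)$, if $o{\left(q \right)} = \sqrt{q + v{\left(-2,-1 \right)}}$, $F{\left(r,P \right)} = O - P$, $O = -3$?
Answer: $-16048 - 136 \sqrt{-4 + i \sqrt{11}} \approx -16153.0 - 291.63 i$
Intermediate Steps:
$F{\left(r,P \right)} = -3 - P$
$v{\left(d,a \right)} = i \sqrt{11}$ ($v{\left(d,a \right)} = \sqrt{-5 - 6} = \sqrt{-11} = i \sqrt{11}$)
$o{\left(q \right)} = \sqrt{q + i \sqrt{11}}$
$- 136 \left(118 + o{\left(-4 \right)}\right) = - 136 \left(118 + \sqrt{-4 + i \sqrt{11}}\right) = -16048 - 136 \sqrt{-4 + i \sqrt{11}}$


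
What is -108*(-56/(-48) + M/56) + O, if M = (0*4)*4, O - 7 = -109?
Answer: -228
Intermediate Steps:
O = -102 (O = 7 - 109 = -102)
M = 0 (M = 0*4 = 0)
-108*(-56/(-48) + M/56) + O = -108*(-56/(-48) + 0/56) - 102 = -108*(-56*(-1/48) + 0*(1/56)) - 102 = -108*(7/6 + 0) - 102 = -108*7/6 - 102 = -126 - 102 = -228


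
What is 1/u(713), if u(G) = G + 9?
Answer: 1/722 ≈ 0.0013850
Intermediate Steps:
u(G) = 9 + G
1/u(713) = 1/(9 + 713) = 1/722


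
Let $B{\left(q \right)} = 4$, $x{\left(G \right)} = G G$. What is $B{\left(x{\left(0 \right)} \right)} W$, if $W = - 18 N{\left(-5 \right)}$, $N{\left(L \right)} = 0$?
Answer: $0$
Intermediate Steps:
$x{\left(G \right)} = G^{2}$
$W = 0$ ($W = \left(-18\right) 0 = 0$)
$B{\left(x{\left(0 \right)} \right)} W = 4 \cdot 0 = 0$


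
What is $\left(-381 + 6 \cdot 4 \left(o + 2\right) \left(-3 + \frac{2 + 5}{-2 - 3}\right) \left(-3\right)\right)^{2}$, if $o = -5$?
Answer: $\frac{44315649}{25} \approx 1.7726 \cdot 10^{6}$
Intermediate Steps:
$\left(-381 + 6 \cdot 4 \left(o + 2\right) \left(-3 + \frac{2 + 5}{-2 - 3}\right) \left(-3\right)\right)^{2} = \left(-381 + 6 \cdot 4 \left(-5 + 2\right) \left(-3 + \frac{2 + 5}{-2 - 3}\right) \left(-3\right)\right)^{2} = \left(-381 + 6 \cdot 4 \left(-3\right) \left(-3 + \frac{7}{-5}\right) \left(-3\right)\right)^{2} = \left(-381 + 6 \left(- 12 \left(-3 + 7 \left(- \frac{1}{5}\right)\right)\right) \left(-3\right)\right)^{2} = \left(-381 + 6 \left(- 12 \left(-3 - \frac{7}{5}\right)\right) \left(-3\right)\right)^{2} = \left(-381 + 6 \left(\left(-12\right) \left(- \frac{22}{5}\right)\right) \left(-3\right)\right)^{2} = \left(-381 + 6 \cdot \frac{264}{5} \left(-3\right)\right)^{2} = \left(-381 + \frac{1584}{5} \left(-3\right)\right)^{2} = \left(-381 - \frac{4752}{5}\right)^{2} = \left(- \frac{6657}{5}\right)^{2} = \frac{44315649}{25}$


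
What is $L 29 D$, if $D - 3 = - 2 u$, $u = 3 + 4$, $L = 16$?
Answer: $-5104$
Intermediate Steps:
$u = 7$
$D = -11$ ($D = 3 - 14 = -11$)
$L 29 D = 16 \cdot 29 \left(-11\right) = 464 \left(-11\right) = -5104$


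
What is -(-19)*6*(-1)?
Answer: -114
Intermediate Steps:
-(-19)*6*(-1) = -19*(-6)*(-1) = 114*(-1) = -114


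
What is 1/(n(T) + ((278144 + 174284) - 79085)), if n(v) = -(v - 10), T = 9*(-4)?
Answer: 1/373389 ≈ 2.6782e-6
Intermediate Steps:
T = -36
n(v) = 10 - v (n(v) = -(-10 + v) = 10 - v)
1/(n(T) + ((278144 + 174284) - 79085)) = 1/((10 - 1*(-36)) + ((278144 + 174284) - 79085)) = 1/((10 + 36) + (452428 - 79085)) = 1/(46 + 373343) = 1/373389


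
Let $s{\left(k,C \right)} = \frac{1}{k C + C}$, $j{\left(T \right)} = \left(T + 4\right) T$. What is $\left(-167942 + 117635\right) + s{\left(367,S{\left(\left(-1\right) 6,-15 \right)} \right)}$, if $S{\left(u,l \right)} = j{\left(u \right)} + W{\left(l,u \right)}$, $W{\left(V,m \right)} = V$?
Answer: $- \frac{55538929}{1104} \approx -50307.0$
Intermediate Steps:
$j{\left(T \right)} = T \left(4 + T\right)$ ($j{\left(T \right)} = \left(4 + T\right) T = T \left(4 + T\right)$)
$S{\left(u,l \right)} = l + u \left(4 + u\right)$ ($S{\left(u,l \right)} = u \left(4 + u\right) + l = l + u \left(4 + u\right)$)
$s{\left(k,C \right)} = \frac{1}{C + C k}$ ($s{\left(k,C \right)} = \frac{1}{C k + C} = \frac{1}{C + C k}$)
$\left(-167942 + 117635\right) + s{\left(367,S{\left(\left(-1\right) 6,-15 \right)} \right)} = \left(-167942 + 117635\right) + \frac{1}{\left(-15 + \left(-1\right) 6 \left(4 - 6\right)\right) \left(1 + 367\right)} = -50307 + \frac{1}{\left(-15 - 6 \left(4 - 6\right)\right) 368} = -50307 + \frac{1}{-15 - -12} \cdot \frac{1}{368} = -50307 + \frac{1}{-15 + 12} \cdot \frac{1}{368} = -50307 + \frac{1}{-3} \cdot \frac{1}{368} = -50307 - \frac{1}{1104} = - \frac{55538929}{1104}$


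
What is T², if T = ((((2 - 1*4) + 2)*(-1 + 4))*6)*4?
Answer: 0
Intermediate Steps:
T = 0 (T = ((((2 - 4) + 2)*3)*6)*4 = (((-2 + 2)*3)*6)*4 = ((0*3)*6)*4 = (0*6)*4 = 0*4 = 0)
T² = 0² = 0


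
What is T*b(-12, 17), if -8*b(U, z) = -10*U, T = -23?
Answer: 345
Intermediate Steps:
b(U, z) = 5*U/4 (b(U, z) = -(-5)*U/4 = 5*U/4)
T*b(-12, 17) = -115*(-12)/4 = -23*(-15) = 345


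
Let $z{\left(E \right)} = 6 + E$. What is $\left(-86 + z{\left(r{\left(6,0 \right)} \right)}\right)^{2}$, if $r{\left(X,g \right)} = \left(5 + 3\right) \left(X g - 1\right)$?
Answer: $7744$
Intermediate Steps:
$r{\left(X,g \right)} = -8 + 8 X g$ ($r{\left(X,g \right)} = 8 \left(-1 + X g\right) = -8 + 8 X g$)
$\left(-86 + z{\left(r{\left(6,0 \right)} \right)}\right)^{2} = \left(-86 + \left(6 - \left(8 - 0\right)\right)\right)^{2} = \left(-86 + \left(6 + \left(-8 + 0\right)\right)\right)^{2} = \left(-86 + \left(6 - 8\right)\right)^{2} = \left(-86 - 2\right)^{2} = \left(-88\right)^{2} = 7744$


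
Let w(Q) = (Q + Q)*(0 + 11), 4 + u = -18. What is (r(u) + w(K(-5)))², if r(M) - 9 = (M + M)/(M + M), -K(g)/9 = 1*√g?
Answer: -195920 - 3960*I*√5 ≈ -1.9592e+5 - 8854.8*I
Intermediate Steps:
K(g) = -9*√g
u = -22 (u = -4 - 18 = -22)
w(Q) = 22*Q (w(Q) = (2*Q)*11 = 22*Q)
r(M) = 10 (r(M) = 9 + (M + M)/(M + M) = 9 + (2*M)/((2*M)) = 9 + (2*M)*(1/(2*M)) = 9 + 1 = 10)
(r(u) + w(K(-5)))² = (10 + 22*(-9*I*√5))² = (10 - 198*I*√5)²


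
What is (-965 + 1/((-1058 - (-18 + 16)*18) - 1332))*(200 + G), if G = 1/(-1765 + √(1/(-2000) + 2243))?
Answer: 22716110*(-352999*√5 + 70*√91551)/(1177*(-7*√91551 + 35300*√5)) ≈ -1.9300e+5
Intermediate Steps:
G = 1/(-1765 + 7*√457755/100) (G = 1/(-1765 + √(-1/2000 + 2243)) = 1/(-1765 + √(4485999/2000)) = 1/(-1765 + 7*√457755/100) ≈ -0.00058219)
(-965 + 1/((-1058 - (-18 + 16)*18) - 1332))*(200 + G) = (-965 + 1/((-1058 - (-18 + 16)*18) - 1332))*(200 - 20*√5/(-7*√91551 + 35300*√5)) = (-965 + 1/((-1058 - (-2)*18) - 1332))*(200 - 20*√5/(-7*√91551 + 35300*√5)) = (-965 + 1/((-1058 - 1*(-36)) - 1332))*(200 - 20*√5/(-7*√91551 + 35300*√5)) = (-965 + 1/((-1058 + 36) - 1332))*(200 - 20*√5/(-7*√91551 + 35300*√5)) = (-965 + 1/(-1022 - 1332))*(200 - 20*√5/(-7*√91551 + 35300*√5)) = (-965 + 1/(-2354))*(200 - 20*√5/(-7*√91551 + 35300*√5)) = (-965 - 1/2354)*(200 - 20*√5/(-7*√91551 + 35300*√5)) = -2271611*(200 - 20*√5/(-7*√91551 + 35300*√5))/2354 = -227161100/1177 + 22716110*√5/(1177*(-7*√91551 + 35300*√5))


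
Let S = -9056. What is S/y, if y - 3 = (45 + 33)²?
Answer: -9056/6087 ≈ -1.4878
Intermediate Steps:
y = 6087 (y = 3 + (45 + 33)² = 3 + 78² = 3 + 6084 = 6087)
S/y = -9056/6087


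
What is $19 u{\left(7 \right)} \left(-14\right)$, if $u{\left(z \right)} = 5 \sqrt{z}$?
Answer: $- 1330 \sqrt{7} \approx -3518.8$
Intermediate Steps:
$19 u{\left(7 \right)} \left(-14\right) = 19 \cdot 5 \sqrt{7} \left(-14\right) = 95 \sqrt{7} \left(-14\right) = - 1330 \sqrt{7}$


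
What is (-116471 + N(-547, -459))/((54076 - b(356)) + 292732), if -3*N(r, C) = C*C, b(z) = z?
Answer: -93349/173226 ≈ -0.53889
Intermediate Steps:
N(r, C) = -C**2/3 (N(r, C) = -C*C/3 = -C**2/3)
(-116471 + N(-547, -459))/((54076 - b(356)) + 292732) = (-116471 - 1/3*(-459)**2)/((54076 - 1*356) + 292732) = (-116471 - 1/3*210681)/((54076 - 356) + 292732) = (-116471 - 70227)/(53720 + 292732) = -186698/346452 = -186698*1/346452 = -93349/173226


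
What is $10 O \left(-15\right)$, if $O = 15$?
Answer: $-2250$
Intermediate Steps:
$10 O \left(-15\right) = 10 \cdot 15 \left(-15\right) = 150 \left(-15\right) = -2250$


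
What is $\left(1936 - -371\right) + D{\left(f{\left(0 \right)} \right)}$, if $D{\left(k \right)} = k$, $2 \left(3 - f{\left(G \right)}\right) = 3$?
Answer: $\frac{4617}{2} \approx 2308.5$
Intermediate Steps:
$f{\left(G \right)} = \frac{3}{2}$ ($f{\left(G \right)} = 3 - \frac{3}{2} = \frac{3}{2}$)
$\left(1936 - -371\right) + D{\left(f{\left(0 \right)} \right)} = \left(1936 - -371\right) + \frac{3}{2} = \left(1936 + 371\right) + \frac{3}{2} = 2307 + \frac{3}{2} = \frac{4617}{2}$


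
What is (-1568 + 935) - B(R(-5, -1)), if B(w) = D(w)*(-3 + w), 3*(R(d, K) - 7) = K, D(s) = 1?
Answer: -1910/3 ≈ -636.67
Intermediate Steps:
R(d, K) = 7 + K/3
B(w) = -3 + w (B(w) = 1*(-3 + w) = -3 + w)
(-1568 + 935) - B(R(-5, -1)) = (-1568 + 935) - (-3 + (7 + (⅓)*(-1))) = -633 - (-3 + (7 - ⅓)) = -633 - (-3 + 20/3) = -633 - 1*11/3 = -633 - 11/3 = -1910/3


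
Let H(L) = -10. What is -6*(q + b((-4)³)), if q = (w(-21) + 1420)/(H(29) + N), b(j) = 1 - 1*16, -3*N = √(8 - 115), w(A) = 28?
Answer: 872550/1007 - 26064*I*√107/1007 ≈ 866.48 - 267.73*I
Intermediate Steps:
N = -I*√107/3 (N = -√(8 - 115)/3 = -I*√107/3 ≈ -3.448*I)
b(j) = -15 (b(j) = 1 - 16 = -15)
q = 1448/(-10 - I*√107/3) (q = (28 + 1420)/(-10 - I*√107/3) = 1448/(-10 - I*√107/3) ≈ -129.41 + 44.622*I)
-6*(q + b((-4)³)) = -6*((-130320/1007 + 4344*I*√107/1007) - 15) = -6*(-145425/1007 + 4344*I*√107/1007) = 872550/1007 - 26064*I*√107/1007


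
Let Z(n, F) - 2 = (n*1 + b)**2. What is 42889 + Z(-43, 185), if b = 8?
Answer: 44116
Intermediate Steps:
Z(n, F) = 2 + (8 + n)**2 (Z(n, F) = 2 + (n*1 + 8)**2 = 2 + (n + 8)**2 = 2 + (8 + n)**2)
42889 + Z(-43, 185) = 42889 + (2 + (8 - 43)**2) = 42889 + (2 + (-35)**2) = 42889 + (2 + 1225) = 42889 + 1227 = 44116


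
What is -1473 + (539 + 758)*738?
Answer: 955713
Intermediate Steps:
-1473 + (539 + 758)*738 = -1473 + 1297*738 = -1473 + 957186 = 955713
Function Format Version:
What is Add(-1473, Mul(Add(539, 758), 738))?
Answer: 955713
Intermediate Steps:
Add(-1473, Mul(Add(539, 758), 738)) = Add(-1473, Mul(1297, 738)) = Add(-1473, 957186) = 955713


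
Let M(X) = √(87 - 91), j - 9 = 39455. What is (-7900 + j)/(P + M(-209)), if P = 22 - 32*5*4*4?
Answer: -770283/61937 - 607*I/61937 ≈ -12.437 - 0.0098003*I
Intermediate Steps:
j = 39464 (j = 9 + 39455 = 39464)
M(X) = 2*I (M(X) = √(-4) = 2*I)
P = -2538 (P = 22 - 640*4 = 22 - 32*80 = 22 - 2560 = -2538)
(-7900 + j)/(P + M(-209)) = (-7900 + 39464)/(-2538 + 2*I) = 31564*((-2538 - 2*I)/6441448) = 607*(-2538 - 2*I)/123874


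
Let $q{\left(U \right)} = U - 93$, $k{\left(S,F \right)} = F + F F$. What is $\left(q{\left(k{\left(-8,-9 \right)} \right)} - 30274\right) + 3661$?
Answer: $-26634$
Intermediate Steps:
$k{\left(S,F \right)} = F + F^{2}$
$q{\left(U \right)} = -93 + U$ ($q{\left(U \right)} = U - 93 = -93 + U$)
$\left(q{\left(k{\left(-8,-9 \right)} \right)} - 30274\right) + 3661 = \left(\left(-93 - 9 \left(1 - 9\right)\right) - 30274\right) + 3661 = \left(\left(-93 - -72\right) - 30274\right) + 3661 = \left(\left(-93 + 72\right) - 30274\right) + 3661 = \left(-21 - 30274\right) + 3661 = -30295 + 3661 = -26634$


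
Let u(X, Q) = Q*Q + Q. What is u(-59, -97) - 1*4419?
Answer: 4893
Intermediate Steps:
u(X, Q) = Q + Q² (u(X, Q) = Q² + Q = Q + Q²)
u(-59, -97) - 1*4419 = -97*(1 - 97) - 1*4419 = -97*(-96) - 4419 = 9312 - 4419 = 4893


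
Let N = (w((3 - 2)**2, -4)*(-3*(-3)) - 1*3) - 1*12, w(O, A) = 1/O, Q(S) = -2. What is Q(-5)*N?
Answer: 12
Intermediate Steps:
N = -6 (N = ((-3*(-3))/((3 - 2)**2) - 1*3) - 1*12 = (9/1**2 - 3) - 12 = (9/1 - 3) - 12 = (1*9 - 3) - 12 = (9 - 3) - 12 = 6 - 12 = -6)
Q(-5)*N = -2*(-6) = 12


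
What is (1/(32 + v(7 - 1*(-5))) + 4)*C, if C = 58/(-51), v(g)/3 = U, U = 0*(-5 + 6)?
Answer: -1247/272 ≈ -4.5846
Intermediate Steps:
U = 0 (U = 0*1 = 0)
v(g) = 0 (v(g) = 3*0 = 0)
C = -58/51 (C = 58*(-1/51) = -58/51 ≈ -1.1373)
(1/(32 + v(7 - 1*(-5))) + 4)*C = (1/(32 + 0) + 4)*(-58/51) = (1/32 + 4)*(-58/51) = (129/32)*(-58/51) = -1247/272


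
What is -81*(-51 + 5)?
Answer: 3726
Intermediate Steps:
-81*(-51 + 5) = -81*(-46) = 3726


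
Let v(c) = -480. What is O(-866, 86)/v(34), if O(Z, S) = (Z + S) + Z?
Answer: 823/240 ≈ 3.4292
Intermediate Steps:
O(Z, S) = S + 2*Z (O(Z, S) = (S + Z) + Z = S + 2*Z)
O(-866, 86)/v(34) = (86 + 2*(-866))/(-480) = (86 - 1732)*(-1/480) = -1646*(-1/480) = 823/240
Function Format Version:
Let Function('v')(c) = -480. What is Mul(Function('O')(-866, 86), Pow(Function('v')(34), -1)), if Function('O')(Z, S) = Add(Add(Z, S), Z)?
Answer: Rational(823, 240) ≈ 3.4292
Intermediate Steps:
Function('O')(Z, S) = Add(S, Mul(2, Z)) (Function('O')(Z, S) = Add(Add(S, Z), Z) = Add(S, Mul(2, Z)))
Mul(Function('O')(-866, 86), Pow(Function('v')(34), -1)) = Mul(Add(86, Mul(2, -866)), Pow(-480, -1)) = Mul(Add(86, -1732), Rational(-1, 480)) = Mul(-1646, Rational(-1, 480)) = Rational(823, 240)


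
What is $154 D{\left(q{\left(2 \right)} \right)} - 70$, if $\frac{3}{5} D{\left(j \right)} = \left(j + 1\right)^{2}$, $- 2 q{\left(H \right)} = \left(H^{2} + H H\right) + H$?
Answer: $\frac{12110}{3} \approx 4036.7$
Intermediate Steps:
$q{\left(H \right)} = - H^{2} - \frac{H}{2}$ ($q{\left(H \right)} = - \frac{\left(H^{2} + H H\right) + H}{2} = - \frac{\left(H^{2} + H^{2}\right) + H}{2} = - \frac{2 H^{2} + H}{2} = - \frac{H + 2 H^{2}}{2} = - H^{2} - \frac{H}{2}$)
$D{\left(j \right)} = \frac{5 \left(1 + j\right)^{2}}{3}$ ($D{\left(j \right)} = \frac{5 \left(j + 1\right)^{2}}{3} = \frac{5 \left(1 + j\right)^{2}}{3}$)
$154 D{\left(q{\left(2 \right)} \right)} - 70 = 154 \frac{5 \left(1 - 2 \left(\frac{1}{2} + 2\right)\right)^{2}}{3} - 70 = 154 \frac{5 \left(1 - 2 \cdot \frac{5}{2}\right)^{2}}{3} - 70 = 154 \frac{5 \left(1 - 5\right)^{2}}{3} - 70 = 154 \frac{5 \left(-4\right)^{2}}{3} - 70 = 154 \cdot \frac{5}{3} \cdot 16 - 70 = 154 \cdot \frac{80}{3} - 70 = \frac{12320}{3} - 70 = \frac{12110}{3}$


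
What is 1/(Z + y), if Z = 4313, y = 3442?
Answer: 1/7755 ≈ 0.00012895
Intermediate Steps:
1/(Z + y) = 1/(4313 + 3442) = 1/7755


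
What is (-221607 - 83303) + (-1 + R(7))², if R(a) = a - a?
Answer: -304909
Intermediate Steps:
R(a) = 0
(-221607 - 83303) + (-1 + R(7))² = (-221607 - 83303) + (-1 + 0)² = -304910 + (-1)² = -304910 + 1 = -304909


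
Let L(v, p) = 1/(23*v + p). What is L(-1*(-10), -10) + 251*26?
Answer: 1435721/220 ≈ 6526.0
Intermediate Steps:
L(v, p) = 1/(p + 23*v)
L(-1*(-10), -10) + 251*26 = 1/(-10 + 23*(-1*(-10))) + 251*26 = 1/(-10 + 23*10) + 6526 = 1/(-10 + 230) + 6526 = 1/220 + 6526 = 1435721/220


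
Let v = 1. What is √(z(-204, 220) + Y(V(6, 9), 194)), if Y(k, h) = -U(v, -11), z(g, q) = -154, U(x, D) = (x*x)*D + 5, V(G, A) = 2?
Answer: 2*I*√37 ≈ 12.166*I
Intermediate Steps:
U(x, D) = 5 + D*x² (U(x, D) = x²*D + 5 = D*x² + 5 = 5 + D*x²)
Y(k, h) = 6 (Y(k, h) = -(5 - 11*1²) = -(5 - 11*1) = -(5 - 11) = -1*(-6) = 6)
√(z(-204, 220) + Y(V(6, 9), 194)) = √(-154 + 6) = √(-148) = 2*I*√37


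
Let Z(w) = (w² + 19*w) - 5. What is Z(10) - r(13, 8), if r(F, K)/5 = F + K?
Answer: 180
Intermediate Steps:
Z(w) = -5 + w² + 19*w
r(F, K) = 5*F + 5*K (r(F, K) = 5*(F + K) = 5*F + 5*K)
Z(10) - r(13, 8) = (-5 + 10² + 19*10) - (5*13 + 5*8) = (-5 + 100 + 190) - (65 + 40) = 285 - 1*105 = 285 - 105 = 180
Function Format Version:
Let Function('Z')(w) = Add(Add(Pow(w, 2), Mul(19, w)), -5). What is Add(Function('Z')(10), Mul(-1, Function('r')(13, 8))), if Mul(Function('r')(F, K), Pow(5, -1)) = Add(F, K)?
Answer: 180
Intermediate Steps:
Function('Z')(w) = Add(-5, Pow(w, 2), Mul(19, w))
Function('r')(F, K) = Add(Mul(5, F), Mul(5, K)) (Function('r')(F, K) = Mul(5, Add(F, K)) = Add(Mul(5, F), Mul(5, K)))
Add(Function('Z')(10), Mul(-1, Function('r')(13, 8))) = Add(Add(-5, Pow(10, 2), Mul(19, 10)), Mul(-1, Add(Mul(5, 13), Mul(5, 8)))) = Add(Add(-5, 100, 190), Mul(-1, Add(65, 40))) = Add(285, Mul(-1, 105)) = Add(285, -105) = 180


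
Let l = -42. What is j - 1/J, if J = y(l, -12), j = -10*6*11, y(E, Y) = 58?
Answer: -38281/58 ≈ -660.02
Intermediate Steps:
j = -660 (j = -60*11 = -660)
J = 58
j - 1/J = -660 - 1/58 = -38281/58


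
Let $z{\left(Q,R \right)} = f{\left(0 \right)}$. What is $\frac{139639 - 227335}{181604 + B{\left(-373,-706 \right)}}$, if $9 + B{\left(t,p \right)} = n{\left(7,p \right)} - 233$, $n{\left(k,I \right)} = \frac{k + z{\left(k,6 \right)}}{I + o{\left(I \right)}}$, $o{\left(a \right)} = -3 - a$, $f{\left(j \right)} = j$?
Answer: $- \frac{263088}{544079} \approx -0.48355$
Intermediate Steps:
$z{\left(Q,R \right)} = 0$
$n{\left(k,I \right)} = - \frac{k}{3}$ ($n{\left(k,I \right)} = \frac{k + 0}{I - \left(3 + I\right)} = \frac{k}{-3} = k \left(- \frac{1}{3}\right) = - \frac{k}{3}$)
$B{\left(t,p \right)} = - \frac{733}{3}$ ($B{\left(t,p \right)} = -9 - \frac{706}{3} = - \frac{733}{3}$)
$\frac{139639 - 227335}{181604 + B{\left(-373,-706 \right)}} = \frac{139639 - 227335}{181604 - \frac{733}{3}} = - \frac{87696}{\frac{544079}{3}} = \left(-87696\right) \frac{3}{544079} = - \frac{263088}{544079}$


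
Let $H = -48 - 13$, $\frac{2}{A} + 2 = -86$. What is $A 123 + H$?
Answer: $- \frac{2807}{44} \approx -63.795$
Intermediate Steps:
$A = - \frac{1}{44}$ ($A = \frac{2}{-2 - 86} = \frac{2}{-88} = 2 \left(- \frac{1}{88}\right) = - \frac{1}{44} \approx -0.022727$)
$H = -61$ ($H = -48 - 13 = -61$)
$A 123 + H = \left(- \frac{1}{44}\right) 123 - 61 = - \frac{123}{44} - 61 = - \frac{2807}{44}$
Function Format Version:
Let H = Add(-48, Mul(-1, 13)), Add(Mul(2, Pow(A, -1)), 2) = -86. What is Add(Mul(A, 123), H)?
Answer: Rational(-2807, 44) ≈ -63.795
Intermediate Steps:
A = Rational(-1, 44) (A = Mul(2, Pow(Add(-2, -86), -1)) = Mul(2, Pow(-88, -1)) = Mul(2, Rational(-1, 88)) = Rational(-1, 44) ≈ -0.022727)
H = -61 (H = Add(-48, -13) = -61)
Add(Mul(A, 123), H) = Add(Mul(Rational(-1, 44), 123), -61) = Add(Rational(-123, 44), -61) = Rational(-2807, 44)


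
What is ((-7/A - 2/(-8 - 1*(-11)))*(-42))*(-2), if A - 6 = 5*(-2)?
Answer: 91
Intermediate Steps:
A = -4 (A = 6 + 5*(-2) = 6 - 10 = -4)
((-7/A - 2/(-8 - 1*(-11)))*(-42))*(-2) = ((-7/(-4) - 2/(-8 - 1*(-11)))*(-42))*(-2) = ((-7*(-¼) - 2/(-8 + 11))*(-42))*(-2) = ((7/4 - 2/3)*(-42))*(-2) = ((7/4 - 2*⅓)*(-42))*(-2) = ((7/4 - ⅔)*(-42))*(-2) = ((13/12)*(-42))*(-2) = -91/2*(-2) = 91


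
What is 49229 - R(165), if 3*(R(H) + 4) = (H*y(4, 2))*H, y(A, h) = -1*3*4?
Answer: 158133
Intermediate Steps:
y(A, h) = -12 (y(A, h) = -3*4 = -12)
R(H) = -4 - 4*H**2 (R(H) = -4 + ((H*(-12))*H)/3 = -4 + ((-12*H)*H)/3 = -4 + (-12*H**2)/3 = -4 - 4*H**2)
49229 - R(165) = 49229 - (-4 - 4*165**2) = 49229 - (-4 - 4*27225) = 49229 - (-4 - 108900) = 49229 - 1*(-108904) = 49229 + 108904 = 158133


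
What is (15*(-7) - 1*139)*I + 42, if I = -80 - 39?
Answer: 29078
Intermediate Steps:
I = -119
(15*(-7) - 1*139)*I + 42 = (15*(-7) - 1*139)*(-119) + 42 = (-105 - 139)*(-119) + 42 = -244*(-119) + 42 = 29036 + 42 = 29078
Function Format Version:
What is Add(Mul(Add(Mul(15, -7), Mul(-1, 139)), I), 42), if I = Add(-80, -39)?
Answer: 29078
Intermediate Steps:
I = -119
Add(Mul(Add(Mul(15, -7), Mul(-1, 139)), I), 42) = Add(Mul(Add(Mul(15, -7), Mul(-1, 139)), -119), 42) = Add(Mul(Add(-105, -139), -119), 42) = Add(Mul(-244, -119), 42) = Add(29036, 42) = 29078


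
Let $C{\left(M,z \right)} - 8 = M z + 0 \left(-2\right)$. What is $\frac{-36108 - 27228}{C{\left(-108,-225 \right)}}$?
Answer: $- \frac{15834}{6077} \approx -2.6056$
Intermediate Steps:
$C{\left(M,z \right)} = 8 + M z$ ($C{\left(M,z \right)} = 8 + \left(M z + 0 \left(-2\right)\right) = 8 + \left(M z + 0\right) = 8 + M z$)
$\frac{-36108 - 27228}{C{\left(-108,-225 \right)}} = \frac{-36108 - 27228}{8 - -24300} = \frac{-36108 - 27228}{8 + 24300} = - \frac{63336}{24308} = \left(-63336\right) \frac{1}{24308} = - \frac{15834}{6077}$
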